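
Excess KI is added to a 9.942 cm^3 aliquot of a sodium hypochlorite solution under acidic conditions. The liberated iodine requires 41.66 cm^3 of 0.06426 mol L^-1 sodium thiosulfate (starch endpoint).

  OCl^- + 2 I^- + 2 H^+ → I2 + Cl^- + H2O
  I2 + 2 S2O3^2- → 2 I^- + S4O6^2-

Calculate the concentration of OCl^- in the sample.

0.1346 mol/L

n(S2O3^2-) = 0.04166 × 0.06426 = 2.677 × 10^-3 mol
n(I2) = n(S2O3^2-)/2 = 1.339 × 10^-3 mol
n(OCl^-) in the aliquot = 1.339 × 10^-3 mol (1:1 ratio)
[OCl^-] = 1.339 × 10^-3 / 0.009942 = 0.1346 mol/L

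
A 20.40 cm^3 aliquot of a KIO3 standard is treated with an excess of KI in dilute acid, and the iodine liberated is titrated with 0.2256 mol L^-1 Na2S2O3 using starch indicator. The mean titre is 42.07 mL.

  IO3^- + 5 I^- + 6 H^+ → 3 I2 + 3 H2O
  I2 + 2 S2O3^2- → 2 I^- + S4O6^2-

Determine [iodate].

n(S2O3^2-) = 0.04207 × 0.2256 = 9.491 × 10^-3 mol
n(I2) = n(S2O3^2-)/2 = 4.745 × 10^-3 mol
From the 1:3 ratio, n(IO3^-) in the aliquot = 1/3 × 4.745 × 10^-3 = 1.582 × 10^-3 mol
[IO3^-] = 1.582 × 10^-3 / 0.02040 = 0.07754 mol/L

0.07754 mol/L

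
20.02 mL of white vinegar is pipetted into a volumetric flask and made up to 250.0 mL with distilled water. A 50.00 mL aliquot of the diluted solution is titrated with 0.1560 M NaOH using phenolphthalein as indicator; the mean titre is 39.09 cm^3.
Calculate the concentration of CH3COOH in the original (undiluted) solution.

1.523 M

CH3COOH + NaOH → CH3COONa + H2O
n(NaOH) = 0.03909 × 0.1560 = 6.098 × 10^-3 mol
n(CH3COOH) in the aliquot = 6.098 × 10^-3 mol (1:1 ratio)
[CH3COOH]_dilute = 6.098 × 10^-3 / 0.05000 = 0.1220 mol/L
Dilution factor = 250.0 / 20.02 = 12.49
[CH3COOH]_stock = 0.1220 × 12.49 = 1.523 mol/L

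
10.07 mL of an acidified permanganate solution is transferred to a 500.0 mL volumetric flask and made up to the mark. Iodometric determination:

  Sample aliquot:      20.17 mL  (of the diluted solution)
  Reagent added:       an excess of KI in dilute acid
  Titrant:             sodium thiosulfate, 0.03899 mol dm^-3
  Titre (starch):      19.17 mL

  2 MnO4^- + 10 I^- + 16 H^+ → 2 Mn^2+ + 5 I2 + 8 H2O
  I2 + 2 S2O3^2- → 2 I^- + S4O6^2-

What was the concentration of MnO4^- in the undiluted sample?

0.3680 mol/L

n(S2O3^2-) = 0.01917 × 0.03899 = 7.474 × 10^-4 mol
n(I2) = n(S2O3^2-)/2 = 3.737 × 10^-4 mol
From the 2:5 ratio, n(MnO4^-) in the aliquot = 2/5 × 3.737 × 10^-4 = 1.495 × 10^-4 mol
[MnO4^-]_dilute = 1.495 × 10^-4 / 0.02017 = 0.007411 mol/L
[MnO4^-]_original = 0.007411 × 500.0/10.07 = 0.3680 mol/L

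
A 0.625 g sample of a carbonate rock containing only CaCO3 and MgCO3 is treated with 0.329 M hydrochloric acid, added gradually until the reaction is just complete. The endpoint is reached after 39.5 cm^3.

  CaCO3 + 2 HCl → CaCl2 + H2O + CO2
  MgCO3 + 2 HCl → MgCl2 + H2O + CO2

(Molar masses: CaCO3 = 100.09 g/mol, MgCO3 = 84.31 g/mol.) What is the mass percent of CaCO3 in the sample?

78.3 %

n(HCl) = 0.0395 × 0.329 = 0.0130 mol
Let x = n(CaCO3), y = n(MgCO3).
Titrant: 2x + 2y = 0.0130;  mass: 100.09x + 84.31y = 0.625
Solving, x = 4.89 × 10^-3 mol, y = 1.61 × 10^-3 mol
mass of CaCO3 = 4.89 × 10^-3 × 100.09 = 0.490 g
% CaCO3 = 0.490 / 0.625 × 100 = 78.3 %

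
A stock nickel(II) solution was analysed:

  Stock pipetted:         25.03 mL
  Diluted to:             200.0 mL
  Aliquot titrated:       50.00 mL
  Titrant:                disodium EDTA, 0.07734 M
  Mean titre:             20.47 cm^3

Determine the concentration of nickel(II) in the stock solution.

0.2530 M

Ni^2+ + EDTA^4- → [Ni(EDTA)]^2-
n(EDTA) = 0.02047 × 0.07734 = 1.583 × 10^-3 mol
n(Ni2+) in the aliquot = 1.583 × 10^-3 mol (1:1 ratio)
[Ni2+]_dilute = 1.583 × 10^-3 / 0.05000 = 0.03166 mol/L
Dilution factor = 200.0 / 25.03 = 7.990
[Ni2+]_stock = 0.03166 × 7.990 = 0.2530 mol/L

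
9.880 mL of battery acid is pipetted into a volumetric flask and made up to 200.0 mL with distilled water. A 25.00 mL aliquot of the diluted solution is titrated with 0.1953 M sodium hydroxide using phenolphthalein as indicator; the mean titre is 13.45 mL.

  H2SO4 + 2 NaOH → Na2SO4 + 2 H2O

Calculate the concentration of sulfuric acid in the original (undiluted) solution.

1.063 M

n(NaOH) = 0.01345 × 0.1953 = 2.627 × 10^-3 mol
From the 1:2 ratio, n(H2SO4) in the aliquot = 1/2 × 2.627 × 10^-3 = 1.313 × 10^-3 mol
[H2SO4]_dilute = 1.313 × 10^-3 / 0.02500 = 0.05254 mol/L
Dilution factor = 200.0 / 9.880 = 20.24
[H2SO4]_stock = 0.05254 × 20.24 = 1.063 mol/L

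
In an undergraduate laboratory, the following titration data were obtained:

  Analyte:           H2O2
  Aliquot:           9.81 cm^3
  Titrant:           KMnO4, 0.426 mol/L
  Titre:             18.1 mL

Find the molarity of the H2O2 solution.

1.96 mol/L

2 MnO4^- + 5 H2O2 + 6 H^+ → 2 Mn^2+ + 5 O2 + 8 H2O
n(KMnO4) = 0.0181 L × 0.426 mol/L = 7.71 × 10^-3 mol
From the 5:2 mole ratio, n(H2O2) = 5/2 × 7.71 × 10^-3 = 0.0193 mol
[H2O2] = 0.0193 mol / 0.00981 L = 1.96 mol/L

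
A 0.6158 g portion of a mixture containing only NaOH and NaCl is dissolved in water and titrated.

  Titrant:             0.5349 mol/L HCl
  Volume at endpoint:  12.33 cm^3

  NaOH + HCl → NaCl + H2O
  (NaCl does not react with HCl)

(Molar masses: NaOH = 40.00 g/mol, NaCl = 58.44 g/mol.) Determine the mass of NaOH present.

0.2638 g

n(HCl) = 0.01233 × 0.5349 = 6.595 × 10^-3 mol
Let x = n(NaOH), y = n(NaCl).
Titrant: 1x = 6.595 × 10^-3;  mass: 40.00x + 58.44y = 0.6158
Solving, x = 6.595 × 10^-3 mol, y = 6.023 × 10^-3 mol
mass of NaOH = 6.595 × 10^-3 × 40.00 = 0.2638 g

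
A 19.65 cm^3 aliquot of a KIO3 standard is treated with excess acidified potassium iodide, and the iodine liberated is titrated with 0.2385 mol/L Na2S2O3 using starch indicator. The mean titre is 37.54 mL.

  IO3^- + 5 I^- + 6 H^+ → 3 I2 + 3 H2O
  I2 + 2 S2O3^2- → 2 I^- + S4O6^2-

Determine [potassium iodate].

n(S2O3^2-) = 0.03754 × 0.2385 = 8.953 × 10^-3 mol
n(I2) = n(S2O3^2-)/2 = 4.477 × 10^-3 mol
From the 1:3 ratio, n(IO3^-) in the aliquot = 1/3 × 4.477 × 10^-3 = 1.492 × 10^-3 mol
[IO3^-] = 1.492 × 10^-3 / 0.01965 = 0.07594 mol/L

0.07594 mol/L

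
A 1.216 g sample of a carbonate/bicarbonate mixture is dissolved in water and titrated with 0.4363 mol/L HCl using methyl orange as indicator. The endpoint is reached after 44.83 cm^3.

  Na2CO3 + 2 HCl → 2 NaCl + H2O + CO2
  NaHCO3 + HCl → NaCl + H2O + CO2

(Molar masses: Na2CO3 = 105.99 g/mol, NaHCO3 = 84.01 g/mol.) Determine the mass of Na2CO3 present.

n(HCl) = 0.04483 × 0.4363 = 0.01956 mol
Let x = n(Na2CO3), y = n(NaHCO3).
Titrant: 2x + 1y = 0.01956;  mass: 105.99x + 84.01y = 1.216
Solving, x = 6.887 × 10^-3 mol, y = 5.786 × 10^-3 mol
mass of Na2CO3 = 6.887 × 10^-3 × 105.99 = 0.7299 g

0.7299 g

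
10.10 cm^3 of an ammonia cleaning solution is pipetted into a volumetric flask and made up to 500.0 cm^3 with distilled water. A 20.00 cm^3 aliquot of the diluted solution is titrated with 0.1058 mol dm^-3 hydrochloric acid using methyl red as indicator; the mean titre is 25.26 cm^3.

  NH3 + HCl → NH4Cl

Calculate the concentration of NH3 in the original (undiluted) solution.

6.615 mol/L

n(HCl) = 0.02526 × 0.1058 = 2.673 × 10^-3 mol
n(NH3) in the aliquot = 2.673 × 10^-3 mol (1:1 ratio)
[NH3]_dilute = 2.673 × 10^-3 / 0.02000 = 0.1336 mol/L
Dilution factor = 500.0 / 10.10 = 49.50
[NH3]_stock = 0.1336 × 49.50 = 6.615 mol/L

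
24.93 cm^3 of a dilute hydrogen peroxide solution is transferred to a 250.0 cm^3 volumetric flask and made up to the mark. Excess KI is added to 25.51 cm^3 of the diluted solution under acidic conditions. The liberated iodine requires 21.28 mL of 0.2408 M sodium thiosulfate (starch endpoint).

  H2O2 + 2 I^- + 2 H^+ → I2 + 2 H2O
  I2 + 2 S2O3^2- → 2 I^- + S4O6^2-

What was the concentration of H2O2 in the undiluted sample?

n(S2O3^2-) = 0.02128 × 0.2408 = 5.124 × 10^-3 mol
n(I2) = n(S2O3^2-)/2 = 2.562 × 10^-3 mol
n(H2O2) in the aliquot = 2.562 × 10^-3 mol (1:1 ratio)
[H2O2]_dilute = 2.562 × 10^-3 / 0.02551 = 0.1004 mol/L
[H2O2]_original = 0.1004 × 250.0/24.93 = 1.007 mol/L

1.007 M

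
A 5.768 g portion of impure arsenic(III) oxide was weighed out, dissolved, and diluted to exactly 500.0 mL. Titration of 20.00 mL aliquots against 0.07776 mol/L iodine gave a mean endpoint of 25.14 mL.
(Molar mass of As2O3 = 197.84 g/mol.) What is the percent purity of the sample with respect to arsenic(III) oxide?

As2O3 + 2 I2 + 2 H2O → As2O5 + 4 HI
n(I2) per titration = 0.02514 × 0.07776 = 1.955 × 10^-3 mol
From the 1:2 ratio, n(As2O3) in each aliquot = 1/2 × 1.955 × 10^-3 = 9.774 × 10^-4 mol
n(As2O3) in the whole flask = 9.774 × 10^-4 × 500.0/20.00 = 0.02444 mol
mass of As2O3 = 0.02444 × 197.84 = 4.834 g
% As2O3 = 4.834 / 5.768 × 100 = 83.81 %

83.81 %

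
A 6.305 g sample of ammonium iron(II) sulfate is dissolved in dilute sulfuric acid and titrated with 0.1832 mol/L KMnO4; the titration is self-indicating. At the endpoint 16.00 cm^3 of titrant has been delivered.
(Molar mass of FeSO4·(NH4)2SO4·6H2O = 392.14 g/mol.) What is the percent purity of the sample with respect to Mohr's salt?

91.15 %

MnO4^- + 5 Fe^2+ + 8 H^+ → Mn^2+ + 5 Fe^3+ + 4 H2O
n(KMnO4) = 0.01600 L × 0.1832 mol/L = 2.931 × 10^-3 mol
From the 5:1 ratio, n(FeSO4·(NH4)2SO4·6H2O) = 5/1 × 2.931 × 10^-3 = 0.01466 mol
mass of FeSO4·(NH4)2SO4·6H2O = 0.01466 × 392.14 g/mol = 5.747 g
% FeSO4·(NH4)2SO4·6H2O = 5.747 / 6.305 × 100 = 91.15 %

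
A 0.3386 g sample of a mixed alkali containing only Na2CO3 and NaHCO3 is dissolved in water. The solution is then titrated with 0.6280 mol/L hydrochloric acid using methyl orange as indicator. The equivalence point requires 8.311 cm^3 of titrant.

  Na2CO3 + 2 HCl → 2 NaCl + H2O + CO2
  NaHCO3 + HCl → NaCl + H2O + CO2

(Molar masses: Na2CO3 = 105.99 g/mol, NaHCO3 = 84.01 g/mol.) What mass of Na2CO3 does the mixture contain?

0.1707 g

n(HCl) = 0.008311 × 0.6280 = 5.219 × 10^-3 mol
Let x = n(Na2CO3), y = n(NaHCO3).
Titrant: 2x + 1y = 5.219 × 10^-3;  mass: 105.99x + 84.01y = 0.3386
Solving, x = 1.610 × 10^-3 mol, y = 1.999 × 10^-3 mol
mass of Na2CO3 = 1.610 × 10^-3 × 105.99 = 0.1707 g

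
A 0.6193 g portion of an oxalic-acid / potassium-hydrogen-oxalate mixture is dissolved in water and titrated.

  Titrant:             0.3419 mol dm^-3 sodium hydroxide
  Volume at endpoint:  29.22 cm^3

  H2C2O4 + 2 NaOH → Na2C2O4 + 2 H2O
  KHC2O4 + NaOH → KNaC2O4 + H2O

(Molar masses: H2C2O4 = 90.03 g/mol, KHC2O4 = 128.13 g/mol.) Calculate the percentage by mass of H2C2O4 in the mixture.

57.79 %

n(NaOH) = 0.02922 × 0.3419 = 9.990 × 10^-3 mol
Let x = n(H2C2O4), y = n(KHC2O4).
Titrant: 2x + 1y = 9.990 × 10^-3;  mass: 90.03x + 128.13y = 0.6193
Solving, x = 3.975 × 10^-3 mol, y = 2.040 × 10^-3 mol
mass of H2C2O4 = 3.975 × 10^-3 × 90.03 = 0.3579 g
% H2C2O4 = 0.3579 / 0.6193 × 100 = 57.79 %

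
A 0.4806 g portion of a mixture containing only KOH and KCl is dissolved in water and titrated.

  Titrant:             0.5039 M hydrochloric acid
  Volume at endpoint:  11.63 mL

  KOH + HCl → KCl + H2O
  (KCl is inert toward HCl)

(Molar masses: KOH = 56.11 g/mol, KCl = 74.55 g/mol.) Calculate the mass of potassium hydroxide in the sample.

0.3288 g

n(HCl) = 0.01163 × 0.5039 = 5.860 × 10^-3 mol
Let x = n(KOH), y = n(KCl).
Titrant: 1x = 5.860 × 10^-3;  mass: 56.11x + 74.55y = 0.4806
Solving, x = 5.860 × 10^-3 mol, y = 2.036 × 10^-3 mol
mass of KOH = 5.860 × 10^-3 × 56.11 = 0.3288 g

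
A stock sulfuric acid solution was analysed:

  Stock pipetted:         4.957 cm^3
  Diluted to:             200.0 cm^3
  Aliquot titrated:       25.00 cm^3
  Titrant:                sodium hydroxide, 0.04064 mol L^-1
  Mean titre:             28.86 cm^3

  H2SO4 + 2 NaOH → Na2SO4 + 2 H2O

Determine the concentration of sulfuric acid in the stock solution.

n(NaOH) = 0.02886 × 0.04064 = 1.173 × 10^-3 mol
From the 1:2 ratio, n(H2SO4) in the aliquot = 1/2 × 1.173 × 10^-3 = 5.864 × 10^-4 mol
[H2SO4]_dilute = 5.864 × 10^-4 / 0.02500 = 0.02346 mol/L
Dilution factor = 200.0 / 4.957 = 40.35
[H2SO4]_stock = 0.02346 × 40.35 = 0.9464 mol/L

0.9464 mol/L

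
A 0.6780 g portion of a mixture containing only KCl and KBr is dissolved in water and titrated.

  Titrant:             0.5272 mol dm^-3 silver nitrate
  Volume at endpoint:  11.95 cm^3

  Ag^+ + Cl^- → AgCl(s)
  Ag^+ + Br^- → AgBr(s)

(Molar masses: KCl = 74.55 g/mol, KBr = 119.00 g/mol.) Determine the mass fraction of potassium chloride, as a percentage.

17.74 %

n(AgNO3) = 0.01195 × 0.5272 = 6.300 × 10^-3 mol
Let x = n(KCl), y = n(KBr).
Titrant: 1x + 1y = 6.300 × 10^-3;  mass: 74.55x + 119.00y = 0.6780
Solving, x = 1.613 × 10^-3 mol, y = 4.687 × 10^-3 mol
mass of KCl = 1.613 × 10^-3 × 74.55 = 0.1203 g
% KCl = 0.1203 / 0.6780 × 100 = 17.74 %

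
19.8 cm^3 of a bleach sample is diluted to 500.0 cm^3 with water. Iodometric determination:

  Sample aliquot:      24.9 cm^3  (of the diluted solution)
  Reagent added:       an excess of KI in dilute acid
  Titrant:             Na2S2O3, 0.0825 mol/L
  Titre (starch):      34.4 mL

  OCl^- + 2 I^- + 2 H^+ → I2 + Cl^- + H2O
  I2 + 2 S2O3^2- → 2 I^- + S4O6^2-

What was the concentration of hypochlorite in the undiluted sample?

n(S2O3^2-) = 0.0344 × 0.0825 = 2.84 × 10^-3 mol
n(I2) = n(S2O3^2-)/2 = 1.42 × 10^-3 mol
n(OCl^-) in the aliquot = 1.42 × 10^-3 mol (1:1 ratio)
[OCl^-]_dilute = 1.42 × 10^-3 / 0.0249 = 0.0570 mol/L
[OCl^-]_original = 0.0570 × 500.0/19.8 = 1.44 mol/L

1.44 mol/L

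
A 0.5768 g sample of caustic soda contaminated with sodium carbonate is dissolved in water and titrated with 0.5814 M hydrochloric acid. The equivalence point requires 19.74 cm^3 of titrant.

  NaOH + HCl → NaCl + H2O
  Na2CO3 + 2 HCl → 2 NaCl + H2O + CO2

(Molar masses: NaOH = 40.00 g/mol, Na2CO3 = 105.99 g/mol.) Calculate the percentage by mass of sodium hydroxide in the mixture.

16.76 %

n(HCl) = 0.01974 × 0.5814 = 0.01148 mol
Let x = n(NaOH), y = n(Na2CO3).
Titrant: 1x + 2y = 0.01148;  mass: 40.00x + 105.99y = 0.5768
Solving, x = 2.417 × 10^-3 mol, y = 4.530 × 10^-3 mol
mass of NaOH = 2.417 × 10^-3 × 40.00 = 0.09670 g
% NaOH = 0.09670 / 0.5768 × 100 = 16.76 %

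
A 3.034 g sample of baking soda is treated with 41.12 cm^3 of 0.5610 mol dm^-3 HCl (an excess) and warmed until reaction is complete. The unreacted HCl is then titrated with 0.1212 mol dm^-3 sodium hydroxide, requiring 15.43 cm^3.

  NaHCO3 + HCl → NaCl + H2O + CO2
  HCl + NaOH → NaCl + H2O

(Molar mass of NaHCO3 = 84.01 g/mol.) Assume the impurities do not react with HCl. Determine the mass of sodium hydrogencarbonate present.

n(HCl) added = 0.04112 × 0.5610 = 0.02307 mol
n(NaOH) used in back-titration = 0.01543 × 0.1212 = 1.870 × 10^-3 mol
n(HCl) left over = 1.870 × 10^-3 mol (1:1 ratio)
n(HCl) consumed by analyte = 0.02307 − 1.870 × 10^-3 = 0.02120 mol
n(NaHCO3) = 0.02120 mol (1:1 ratio)
mass of NaHCO3 = 0.02120 × 84.01 = 1.781 g

1.781 g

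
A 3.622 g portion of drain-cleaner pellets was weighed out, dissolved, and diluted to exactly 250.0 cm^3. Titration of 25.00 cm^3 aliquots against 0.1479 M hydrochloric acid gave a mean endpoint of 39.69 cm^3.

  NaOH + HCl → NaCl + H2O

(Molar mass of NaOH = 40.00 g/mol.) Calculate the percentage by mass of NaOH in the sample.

64.83 %

n(HCl) per titration = 0.03969 × 0.1479 = 5.870 × 10^-3 mol
n(NaOH) in each aliquot = 5.870 × 10^-3 mol (1:1 ratio)
n(NaOH) in the whole flask = 5.870 × 10^-3 × 250.0/25.00 = 0.05870 mol
mass of NaOH = 0.05870 × 40.00 = 2.348 g
% NaOH = 2.348 / 3.622 × 100 = 64.83 %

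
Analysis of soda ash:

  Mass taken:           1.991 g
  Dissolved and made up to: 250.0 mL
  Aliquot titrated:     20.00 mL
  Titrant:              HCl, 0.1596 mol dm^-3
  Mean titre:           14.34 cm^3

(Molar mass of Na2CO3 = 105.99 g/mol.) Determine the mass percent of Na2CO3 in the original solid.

Na2CO3 + 2 HCl → 2 NaCl + H2O + CO2
n(HCl) per titration = 0.01434 × 0.1596 = 2.289 × 10^-3 mol
From the 1:2 ratio, n(Na2CO3) in each aliquot = 1/2 × 2.289 × 10^-3 = 1.144 × 10^-3 mol
n(Na2CO3) in the whole flask = 1.144 × 10^-3 × 250.0/20.00 = 0.01430 mol
mass of Na2CO3 = 0.01430 × 105.99 = 1.516 g
% Na2CO3 = 1.516 / 1.991 × 100 = 76.15 %

76.15 %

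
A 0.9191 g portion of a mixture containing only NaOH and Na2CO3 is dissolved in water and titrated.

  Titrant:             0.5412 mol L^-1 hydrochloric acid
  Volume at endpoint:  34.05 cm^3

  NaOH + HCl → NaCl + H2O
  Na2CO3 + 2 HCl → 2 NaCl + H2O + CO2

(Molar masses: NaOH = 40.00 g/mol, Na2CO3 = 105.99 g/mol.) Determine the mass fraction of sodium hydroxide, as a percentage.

19.25 %

n(HCl) = 0.03405 × 0.5412 = 0.01843 mol
Let x = n(NaOH), y = n(Na2CO3).
Titrant: 1x + 2y = 0.01843;  mass: 40.00x + 105.99y = 0.9191
Solving, x = 4.424 × 10^-3 mol, y = 7.002 × 10^-3 mol
mass of NaOH = 4.424 × 10^-3 × 40.00 = 0.1769 g
% NaOH = 0.1769 / 0.9191 × 100 = 19.25 %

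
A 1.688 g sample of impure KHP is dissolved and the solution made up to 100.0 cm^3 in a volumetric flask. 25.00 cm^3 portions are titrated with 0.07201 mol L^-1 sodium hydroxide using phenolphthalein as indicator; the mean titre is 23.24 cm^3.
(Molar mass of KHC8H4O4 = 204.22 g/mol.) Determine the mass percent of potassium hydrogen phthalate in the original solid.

KHC8H4O4 + NaOH → KNaC8H4O4 + H2O
n(NaOH) per titration = 0.02324 × 0.07201 = 1.674 × 10^-3 mol
n(KHC8H4O4) in each aliquot = 1.674 × 10^-3 mol (1:1 ratio)
n(KHC8H4O4) in the whole flask = 1.674 × 10^-3 × 100.0/25.00 = 6.694 × 10^-3 mol
mass of KHC8H4O4 = 6.694 × 10^-3 × 204.22 = 1.367 g
% KHC8H4O4 = 1.367 / 1.688 × 100 = 80.99 %

80.99 %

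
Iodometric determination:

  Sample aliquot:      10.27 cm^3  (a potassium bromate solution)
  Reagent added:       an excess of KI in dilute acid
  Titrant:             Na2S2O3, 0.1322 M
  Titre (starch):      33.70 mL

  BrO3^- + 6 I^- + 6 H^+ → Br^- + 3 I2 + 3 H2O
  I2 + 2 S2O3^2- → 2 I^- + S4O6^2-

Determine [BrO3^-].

0.07230 M

n(S2O3^2-) = 0.03370 × 0.1322 = 4.455 × 10^-3 mol
n(I2) = n(S2O3^2-)/2 = 2.228 × 10^-3 mol
From the 1:3 ratio, n(BrO3^-) in the aliquot = 1/3 × 2.228 × 10^-3 = 7.425 × 10^-4 mol
[BrO3^-] = 7.425 × 10^-4 / 0.01027 = 0.07230 mol/L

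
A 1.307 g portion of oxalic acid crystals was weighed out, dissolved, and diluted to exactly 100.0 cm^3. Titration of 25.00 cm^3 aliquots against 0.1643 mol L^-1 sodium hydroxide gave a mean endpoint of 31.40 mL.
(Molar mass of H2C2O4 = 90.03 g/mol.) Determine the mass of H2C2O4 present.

0.9289 g

H2C2O4 + 2 NaOH → Na2C2O4 + 2 H2O
n(NaOH) per titration = 0.03140 × 0.1643 = 5.159 × 10^-3 mol
From the 1:2 ratio, n(H2C2O4) in each aliquot = 1/2 × 5.159 × 10^-3 = 2.580 × 10^-3 mol
n(H2C2O4) in the whole flask = 2.580 × 10^-3 × 100.0/25.00 = 0.01032 mol
mass of H2C2O4 = 0.01032 × 90.03 = 0.9289 g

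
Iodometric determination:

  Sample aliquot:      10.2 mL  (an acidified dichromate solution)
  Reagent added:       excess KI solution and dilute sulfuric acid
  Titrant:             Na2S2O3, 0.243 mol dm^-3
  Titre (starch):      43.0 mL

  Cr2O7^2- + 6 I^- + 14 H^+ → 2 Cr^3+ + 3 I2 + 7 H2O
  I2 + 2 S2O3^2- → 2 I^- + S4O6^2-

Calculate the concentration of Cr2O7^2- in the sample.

n(S2O3^2-) = 0.0430 × 0.243 = 0.0104 mol
n(I2) = n(S2O3^2-)/2 = 5.22 × 10^-3 mol
From the 1:3 ratio, n(Cr2O7^2-) in the aliquot = 1/3 × 5.22 × 10^-3 = 1.74 × 10^-3 mol
[Cr2O7^2-] = 1.74 × 10^-3 / 0.0102 = 0.171 mol/L

0.171 mol/L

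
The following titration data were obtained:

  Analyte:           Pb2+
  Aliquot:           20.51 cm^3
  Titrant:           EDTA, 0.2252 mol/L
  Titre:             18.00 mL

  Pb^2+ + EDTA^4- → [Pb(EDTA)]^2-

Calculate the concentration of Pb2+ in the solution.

0.1976 mol/L

n(EDTA) = 0.01800 L × 0.2252 mol/L = 4.054 × 10^-3 mol
n(Pb2+) = 4.054 × 10^-3 mol (1:1 mole ratio)
[Pb2+] = 4.054 × 10^-3 mol / 0.02051 L = 0.1976 mol/L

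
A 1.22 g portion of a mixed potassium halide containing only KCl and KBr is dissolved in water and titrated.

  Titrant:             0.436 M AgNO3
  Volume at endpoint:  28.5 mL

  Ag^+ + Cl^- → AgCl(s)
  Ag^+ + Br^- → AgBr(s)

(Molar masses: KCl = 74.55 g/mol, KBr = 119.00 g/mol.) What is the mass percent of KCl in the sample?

n(AgNO3) = 0.0285 × 0.436 = 0.0124 mol
Let x = n(KCl), y = n(KBr).
Titrant: 1x + 1y = 0.0124;  mass: 74.55x + 119.00y = 1.22
Solving, x = 5.82 × 10^-3 mol, y = 6.61 × 10^-3 mol
mass of KCl = 5.82 × 10^-3 × 74.55 = 0.434 g
% KCl = 0.434 / 1.22 × 100 = 35.6 %

35.6 %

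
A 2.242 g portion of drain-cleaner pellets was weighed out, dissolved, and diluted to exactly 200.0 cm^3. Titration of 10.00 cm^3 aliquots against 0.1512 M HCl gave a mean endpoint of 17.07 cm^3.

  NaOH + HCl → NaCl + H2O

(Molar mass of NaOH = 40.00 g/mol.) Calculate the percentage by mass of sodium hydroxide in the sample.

n(HCl) per titration = 0.01707 × 0.1512 = 2.581 × 10^-3 mol
n(NaOH) in each aliquot = 2.581 × 10^-3 mol (1:1 ratio)
n(NaOH) in the whole flask = 2.581 × 10^-3 × 200.0/10.00 = 0.05162 mol
mass of NaOH = 0.05162 × 40.00 = 2.065 g
% NaOH = 2.065 / 2.242 × 100 = 92.10 %

92.10 %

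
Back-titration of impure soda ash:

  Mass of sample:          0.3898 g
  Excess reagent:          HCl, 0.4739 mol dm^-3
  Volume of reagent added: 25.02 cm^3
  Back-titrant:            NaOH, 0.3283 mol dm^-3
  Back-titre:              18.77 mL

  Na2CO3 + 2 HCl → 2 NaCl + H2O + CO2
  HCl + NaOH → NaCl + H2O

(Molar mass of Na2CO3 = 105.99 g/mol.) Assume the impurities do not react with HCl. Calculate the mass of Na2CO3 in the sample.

n(HCl) added = 0.02502 × 0.4739 = 0.01186 mol
n(NaOH) used in back-titration = 0.01877 × 0.3283 = 6.162 × 10^-3 mol
n(HCl) left over = 6.162 × 10^-3 mol (1:1 ratio)
n(HCl) consumed by analyte = 0.01186 − 6.162 × 10^-3 = 5.695 × 10^-3 mol
From the 1:2 ratio, n(Na2CO3) = 1/2 × 5.695 × 10^-3 = 2.847 × 10^-3 mol
mass of Na2CO3 = 2.847 × 10^-3 × 105.99 = 0.3018 g

0.3018 g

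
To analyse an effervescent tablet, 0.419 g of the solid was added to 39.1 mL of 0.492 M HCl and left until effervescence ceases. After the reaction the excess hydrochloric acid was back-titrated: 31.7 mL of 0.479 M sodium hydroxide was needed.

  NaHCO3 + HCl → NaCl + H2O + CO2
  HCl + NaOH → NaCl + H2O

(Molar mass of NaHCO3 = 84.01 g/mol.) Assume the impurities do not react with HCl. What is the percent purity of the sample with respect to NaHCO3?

81.3 %

n(HCl) added = 0.0391 × 0.492 = 0.0192 mol
n(NaOH) used in back-titration = 0.0317 × 0.479 = 0.0152 mol
n(HCl) left over = 0.0152 mol (1:1 ratio)
n(HCl) consumed by analyte = 0.0192 − 0.0152 = 4.05 × 10^-3 mol
n(NaHCO3) = 4.05 × 10^-3 mol (1:1 ratio)
mass of NaHCO3 = 4.05 × 10^-3 × 84.01 = 0.340 g
% NaHCO3 = 0.340 / 0.419 × 100 = 81.3 %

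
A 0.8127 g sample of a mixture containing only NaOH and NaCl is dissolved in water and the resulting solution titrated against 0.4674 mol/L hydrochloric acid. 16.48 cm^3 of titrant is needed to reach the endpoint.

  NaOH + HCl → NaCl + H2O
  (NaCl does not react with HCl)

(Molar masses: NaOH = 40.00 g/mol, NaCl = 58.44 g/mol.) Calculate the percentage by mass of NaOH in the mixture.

n(HCl) = 0.01648 × 0.4674 = 7.703 × 10^-3 mol
Let x = n(NaOH), y = n(NaCl).
Titrant: 1x = 7.703 × 10^-3;  mass: 40.00x + 58.44y = 0.8127
Solving, x = 7.703 × 10^-3 mol, y = 8.634 × 10^-3 mol
mass of NaOH = 7.703 × 10^-3 × 40.00 = 0.3081 g
% NaOH = 0.3081 / 0.8127 × 100 = 37.91 %

37.91 %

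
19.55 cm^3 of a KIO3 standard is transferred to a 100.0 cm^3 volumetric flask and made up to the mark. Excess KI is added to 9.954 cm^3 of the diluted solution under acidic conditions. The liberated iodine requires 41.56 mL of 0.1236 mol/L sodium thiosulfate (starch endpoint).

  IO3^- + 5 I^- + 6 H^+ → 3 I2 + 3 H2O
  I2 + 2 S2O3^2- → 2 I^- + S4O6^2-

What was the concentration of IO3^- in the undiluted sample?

0.4399 mol/L

n(S2O3^2-) = 0.04156 × 0.1236 = 5.137 × 10^-3 mol
n(I2) = n(S2O3^2-)/2 = 2.568 × 10^-3 mol
From the 1:3 ratio, n(IO3^-) in the aliquot = 1/3 × 2.568 × 10^-3 = 8.561 × 10^-4 mol
[IO3^-]_dilute = 8.561 × 10^-4 / 0.009954 = 0.08601 mol/L
[IO3^-]_original = 0.08601 × 100.0/19.55 = 0.4399 mol/L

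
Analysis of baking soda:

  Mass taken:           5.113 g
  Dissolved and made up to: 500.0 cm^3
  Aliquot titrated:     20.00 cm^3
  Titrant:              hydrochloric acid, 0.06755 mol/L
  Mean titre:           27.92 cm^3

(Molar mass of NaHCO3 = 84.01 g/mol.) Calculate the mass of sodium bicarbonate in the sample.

3.961 g

NaHCO3 + HCl → NaCl + H2O + CO2
n(HCl) per titration = 0.02792 × 0.06755 = 1.886 × 10^-3 mol
n(NaHCO3) in each aliquot = 1.886 × 10^-3 mol (1:1 ratio)
n(NaHCO3) in the whole flask = 1.886 × 10^-3 × 500.0/20.00 = 0.04715 mol
mass of NaHCO3 = 0.04715 × 84.01 = 3.961 g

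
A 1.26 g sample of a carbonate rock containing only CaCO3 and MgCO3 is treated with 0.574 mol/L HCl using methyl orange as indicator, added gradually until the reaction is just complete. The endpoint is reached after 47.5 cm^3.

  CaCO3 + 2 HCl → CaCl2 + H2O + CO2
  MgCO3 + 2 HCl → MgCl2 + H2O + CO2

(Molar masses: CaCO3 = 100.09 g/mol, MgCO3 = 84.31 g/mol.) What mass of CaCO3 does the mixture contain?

n(HCl) = 0.0475 × 0.574 = 0.0273 mol
Let x = n(CaCO3), y = n(MgCO3).
Titrant: 2x + 2y = 0.0273;  mass: 100.09x + 84.31y = 1.26
Solving, x = 7.01 × 10^-3 mol, y = 6.62 × 10^-3 mol
mass of CaCO3 = 7.01 × 10^-3 × 100.09 = 0.702 g

0.702 g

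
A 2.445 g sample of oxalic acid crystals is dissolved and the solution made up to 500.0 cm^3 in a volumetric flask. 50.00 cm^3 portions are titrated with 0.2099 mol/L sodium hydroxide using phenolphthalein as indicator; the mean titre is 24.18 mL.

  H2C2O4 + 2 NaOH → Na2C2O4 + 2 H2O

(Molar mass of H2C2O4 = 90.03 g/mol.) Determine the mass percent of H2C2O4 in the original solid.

93.44 %

n(NaOH) per titration = 0.02418 × 0.2099 = 5.075 × 10^-3 mol
From the 1:2 ratio, n(H2C2O4) in each aliquot = 1/2 × 5.075 × 10^-3 = 2.538 × 10^-3 mol
n(H2C2O4) in the whole flask = 2.538 × 10^-3 × 500.0/50.00 = 0.02538 mol
mass of H2C2O4 = 0.02538 × 90.03 = 2.285 g
% H2C2O4 = 2.285 / 2.445 × 100 = 93.44 %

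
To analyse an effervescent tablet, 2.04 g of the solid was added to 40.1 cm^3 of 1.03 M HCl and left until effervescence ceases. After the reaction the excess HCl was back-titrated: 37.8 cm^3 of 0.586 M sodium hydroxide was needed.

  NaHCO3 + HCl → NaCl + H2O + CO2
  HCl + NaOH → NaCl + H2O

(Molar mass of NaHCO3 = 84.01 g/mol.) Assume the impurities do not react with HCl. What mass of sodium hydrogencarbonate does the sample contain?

1.61 g

n(HCl) added = 0.0401 × 1.03 = 0.0413 mol
n(NaOH) used in back-titration = 0.0378 × 0.586 = 0.0222 mol
n(HCl) left over = 0.0222 mol (1:1 ratio)
n(HCl) consumed by analyte = 0.0413 − 0.0222 = 0.0192 mol
n(NaHCO3) = 0.0192 mol (1:1 ratio)
mass of NaHCO3 = 0.0192 × 84.01 = 1.61 g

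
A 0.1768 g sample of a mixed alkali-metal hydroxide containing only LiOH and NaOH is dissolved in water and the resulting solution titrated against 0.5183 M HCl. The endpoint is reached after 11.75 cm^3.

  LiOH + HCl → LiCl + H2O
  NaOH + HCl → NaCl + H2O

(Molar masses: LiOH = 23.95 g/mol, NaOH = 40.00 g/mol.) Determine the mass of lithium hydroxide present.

0.09968 g

n(HCl) = 0.01175 × 0.5183 = 6.090 × 10^-3 mol
Let x = n(LiOH), y = n(NaOH).
Titrant: 1x + 1y = 6.090 × 10^-3;  mass: 23.95x + 40.00y = 0.1768
Solving, x = 4.162 × 10^-3 mol, y = 1.928 × 10^-3 mol
mass of LiOH = 4.162 × 10^-3 × 23.95 = 0.09968 g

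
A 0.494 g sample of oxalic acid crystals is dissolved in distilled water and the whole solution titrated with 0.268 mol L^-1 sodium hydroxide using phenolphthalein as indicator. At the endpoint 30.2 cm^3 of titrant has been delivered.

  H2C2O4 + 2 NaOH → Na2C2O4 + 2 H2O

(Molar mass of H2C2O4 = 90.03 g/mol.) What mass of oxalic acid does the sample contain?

n(NaOH) = 0.0302 L × 0.268 mol/L = 8.09 × 10^-3 mol
From the 1:2 ratio, n(H2C2O4) = 1/2 × 8.09 × 10^-3 = 4.05 × 10^-3 mol
mass of H2C2O4 = 4.05 × 10^-3 × 90.03 g/mol = 0.364 g

0.364 g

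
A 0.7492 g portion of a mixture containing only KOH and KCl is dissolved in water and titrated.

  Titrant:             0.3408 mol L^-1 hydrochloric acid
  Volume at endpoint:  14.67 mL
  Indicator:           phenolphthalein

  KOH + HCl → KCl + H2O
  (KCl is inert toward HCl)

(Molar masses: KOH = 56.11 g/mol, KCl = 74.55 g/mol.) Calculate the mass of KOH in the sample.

0.2805 g

n(HCl) = 0.01467 × 0.3408 = 5.000 × 10^-3 mol
Let x = n(KOH), y = n(KCl).
Titrant: 1x = 5.000 × 10^-3;  mass: 56.11x + 74.55y = 0.7492
Solving, x = 5.000 × 10^-3 mol, y = 6.287 × 10^-3 mol
mass of KOH = 5.000 × 10^-3 × 56.11 = 0.2805 g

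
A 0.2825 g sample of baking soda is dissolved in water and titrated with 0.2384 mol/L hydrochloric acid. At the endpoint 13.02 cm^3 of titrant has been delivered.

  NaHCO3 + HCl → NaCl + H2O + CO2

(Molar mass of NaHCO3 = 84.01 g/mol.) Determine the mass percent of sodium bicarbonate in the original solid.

92.31 %

n(HCl) = 0.01302 L × 0.2384 mol/L = 3.104 × 10^-3 mol
n(NaHCO3) = 3.104 × 10^-3 mol (1:1 ratio)
mass of NaHCO3 = 3.104 × 10^-3 × 84.01 g/mol = 0.2608 g
% NaHCO3 = 0.2608 / 0.2825 × 100 = 92.31 %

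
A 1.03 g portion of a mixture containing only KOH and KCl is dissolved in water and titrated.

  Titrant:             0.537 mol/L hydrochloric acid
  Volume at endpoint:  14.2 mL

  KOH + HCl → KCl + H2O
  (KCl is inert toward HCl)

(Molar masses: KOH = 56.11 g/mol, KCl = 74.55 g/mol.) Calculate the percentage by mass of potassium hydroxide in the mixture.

41.5 %

n(HCl) = 0.0142 × 0.537 = 7.63 × 10^-3 mol
Let x = n(KOH), y = n(KCl).
Titrant: 1x = 7.63 × 10^-3;  mass: 56.11x + 74.55y = 1.03
Solving, x = 7.63 × 10^-3 mol, y = 8.08 × 10^-3 mol
mass of KOH = 7.63 × 10^-3 × 56.11 = 0.428 g
% KOH = 0.428 / 1.03 × 100 = 41.5 %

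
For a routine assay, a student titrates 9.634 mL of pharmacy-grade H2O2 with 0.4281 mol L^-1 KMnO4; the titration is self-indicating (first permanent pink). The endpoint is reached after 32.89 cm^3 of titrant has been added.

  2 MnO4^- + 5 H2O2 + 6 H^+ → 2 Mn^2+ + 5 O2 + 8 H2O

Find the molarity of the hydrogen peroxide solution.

n(KMnO4) = 0.03289 L × 0.4281 mol/L = 0.01408 mol
From the 5:2 mole ratio, n(H2O2) = 5/2 × 0.01408 = 0.03520 mol
[H2O2] = 0.03520 mol / 0.009634 L = 3.654 mol/L

3.654 mol/L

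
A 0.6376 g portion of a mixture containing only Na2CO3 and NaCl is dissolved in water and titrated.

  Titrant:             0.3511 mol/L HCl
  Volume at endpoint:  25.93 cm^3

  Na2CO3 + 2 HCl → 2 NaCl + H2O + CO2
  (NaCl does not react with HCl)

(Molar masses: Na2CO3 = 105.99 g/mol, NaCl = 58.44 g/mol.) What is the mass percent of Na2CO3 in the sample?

75.67 %

n(HCl) = 0.02593 × 0.3511 = 9.104 × 10^-3 mol
Let x = n(Na2CO3), y = n(NaCl).
Titrant: 2x = 9.104 × 10^-3;  mass: 105.99x + 58.44y = 0.6376
Solving, x = 4.552 × 10^-3 mol, y = 2.655 × 10^-3 mol
mass of Na2CO3 = 4.552 × 10^-3 × 105.99 = 0.4825 g
% Na2CO3 = 0.4825 / 0.6376 × 100 = 75.67 %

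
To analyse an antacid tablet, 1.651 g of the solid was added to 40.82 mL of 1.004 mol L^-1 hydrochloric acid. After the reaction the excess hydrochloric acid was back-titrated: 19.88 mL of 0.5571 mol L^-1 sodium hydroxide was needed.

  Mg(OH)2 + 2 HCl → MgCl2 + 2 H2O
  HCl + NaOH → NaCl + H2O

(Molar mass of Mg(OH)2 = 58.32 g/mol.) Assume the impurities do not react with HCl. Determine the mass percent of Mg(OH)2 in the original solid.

n(HCl) added = 0.04082 × 1.004 = 0.04098 mol
n(NaOH) used in back-titration = 0.01988 × 0.5571 = 0.01108 mol
n(HCl) left over = 0.01108 mol (1:1 ratio)
n(HCl) consumed by analyte = 0.04098 − 0.01108 = 0.02991 mol
From the 1:2 ratio, n(Mg(OH)2) = 1/2 × 0.02991 = 0.01495 mol
mass of Mg(OH)2 = 0.01495 × 58.32 = 0.8721 g
% Mg(OH)2 = 0.8721 / 1.651 × 100 = 52.82 %

52.82 %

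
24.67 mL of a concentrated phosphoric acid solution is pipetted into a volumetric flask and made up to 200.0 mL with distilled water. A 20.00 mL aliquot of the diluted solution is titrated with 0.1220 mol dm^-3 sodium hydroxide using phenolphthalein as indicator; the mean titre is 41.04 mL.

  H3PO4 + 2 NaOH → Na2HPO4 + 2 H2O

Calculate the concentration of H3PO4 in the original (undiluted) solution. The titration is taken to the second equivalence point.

n(NaOH) = 0.04104 × 0.1220 = 5.007 × 10^-3 mol
From the 1:2 ratio, n(H3PO4) in the aliquot = 1/2 × 5.007 × 10^-3 = 2.503 × 10^-3 mol
[H3PO4]_dilute = 2.503 × 10^-3 / 0.02000 = 0.1252 mol/L
Dilution factor = 200.0 / 24.67 = 8.107
[H3PO4]_stock = 0.1252 × 8.107 = 1.015 mol/L

1.015 mol/L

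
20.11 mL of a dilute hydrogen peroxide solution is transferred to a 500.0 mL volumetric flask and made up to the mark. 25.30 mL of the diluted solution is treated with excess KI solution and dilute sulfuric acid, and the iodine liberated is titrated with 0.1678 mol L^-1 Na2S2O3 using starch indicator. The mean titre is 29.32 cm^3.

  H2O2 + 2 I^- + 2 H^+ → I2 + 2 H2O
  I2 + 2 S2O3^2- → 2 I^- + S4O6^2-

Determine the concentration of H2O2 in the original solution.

n(S2O3^2-) = 0.02932 × 0.1678 = 4.920 × 10^-3 mol
n(I2) = n(S2O3^2-)/2 = 2.460 × 10^-3 mol
n(H2O2) in the aliquot = 2.460 × 10^-3 mol (1:1 ratio)
[H2O2]_dilute = 2.460 × 10^-3 / 0.02530 = 0.09723 mol/L
[H2O2]_original = 0.09723 × 500.0/20.11 = 2.417 mol/L

2.417 mol/L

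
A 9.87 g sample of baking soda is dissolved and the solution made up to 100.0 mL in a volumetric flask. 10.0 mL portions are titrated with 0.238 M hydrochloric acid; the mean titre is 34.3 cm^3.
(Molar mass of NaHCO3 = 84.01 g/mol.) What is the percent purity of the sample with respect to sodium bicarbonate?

69.5 %

NaHCO3 + HCl → NaCl + H2O + CO2
n(HCl) per titration = 0.0343 × 0.238 = 8.16 × 10^-3 mol
n(NaHCO3) in each aliquot = 8.16 × 10^-3 mol (1:1 ratio)
n(NaHCO3) in the whole flask = 8.16 × 10^-3 × 100.0/10.0 = 0.0816 mol
mass of NaHCO3 = 0.0816 × 84.01 = 6.86 g
% NaHCO3 = 6.86 / 9.87 × 100 = 69.5 %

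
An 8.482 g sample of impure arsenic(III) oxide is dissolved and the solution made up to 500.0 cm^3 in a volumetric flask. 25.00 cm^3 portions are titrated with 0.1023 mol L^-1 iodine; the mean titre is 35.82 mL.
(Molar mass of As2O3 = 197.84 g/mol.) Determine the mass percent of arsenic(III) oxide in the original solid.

85.47 %

As2O3 + 2 I2 + 2 H2O → As2O5 + 4 HI
n(I2) per titration = 0.03582 × 0.1023 = 3.664 × 10^-3 mol
From the 1:2 ratio, n(As2O3) in each aliquot = 1/2 × 3.664 × 10^-3 = 1.832 × 10^-3 mol
n(As2O3) in the whole flask = 1.832 × 10^-3 × 500.0/25.00 = 0.03664 mol
mass of As2O3 = 0.03664 × 197.84 = 7.250 g
% As2O3 = 7.250 / 8.482 × 100 = 85.47 %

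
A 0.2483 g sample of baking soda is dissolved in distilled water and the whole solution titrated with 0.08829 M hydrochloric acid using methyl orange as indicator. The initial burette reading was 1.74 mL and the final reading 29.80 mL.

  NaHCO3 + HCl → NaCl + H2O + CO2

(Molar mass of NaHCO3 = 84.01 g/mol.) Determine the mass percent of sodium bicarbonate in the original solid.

83.82 %

n(HCl) = 0.02806 L × 0.08829 mol/L = 2.477 × 10^-3 mol
n(NaHCO3) = 2.477 × 10^-3 mol (1:1 ratio)
mass of NaHCO3 = 2.477 × 10^-3 × 84.01 g/mol = 0.2081 g
% NaHCO3 = 0.2081 / 0.2483 × 100 = 83.82 %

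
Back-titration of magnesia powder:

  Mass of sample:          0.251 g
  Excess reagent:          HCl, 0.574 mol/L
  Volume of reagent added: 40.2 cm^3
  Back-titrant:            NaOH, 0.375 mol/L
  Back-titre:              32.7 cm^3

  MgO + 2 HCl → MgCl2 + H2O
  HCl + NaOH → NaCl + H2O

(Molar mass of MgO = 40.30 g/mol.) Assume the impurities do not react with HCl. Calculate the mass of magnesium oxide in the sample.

n(HCl) added = 0.0402 × 0.574 = 0.0231 mol
n(NaOH) used in back-titration = 0.0327 × 0.375 = 0.0123 mol
n(HCl) left over = 0.0123 mol (1:1 ratio)
n(HCl) consumed by analyte = 0.0231 − 0.0123 = 0.0108 mol
From the 1:2 ratio, n(MgO) = 1/2 × 0.0108 = 5.41 × 10^-3 mol
mass of MgO = 5.41 × 10^-3 × 40.30 = 0.218 g

0.218 g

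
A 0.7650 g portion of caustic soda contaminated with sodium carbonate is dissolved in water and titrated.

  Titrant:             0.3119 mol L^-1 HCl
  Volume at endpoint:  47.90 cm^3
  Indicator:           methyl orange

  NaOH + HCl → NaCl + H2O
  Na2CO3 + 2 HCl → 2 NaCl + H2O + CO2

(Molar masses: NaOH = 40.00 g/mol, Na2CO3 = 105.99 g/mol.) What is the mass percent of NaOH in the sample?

n(HCl) = 0.04790 × 0.3119 = 0.01494 mol
Let x = n(NaOH), y = n(Na2CO3).
Titrant: 1x + 2y = 0.01494;  mass: 40.00x + 105.99y = 0.7650
Solving, x = 2.058 × 10^-3 mol, y = 6.441 × 10^-3 mol
mass of NaOH = 2.058 × 10^-3 × 40.00 = 0.08233 g
% NaOH = 0.08233 / 0.7650 × 100 = 10.76 %

10.76 %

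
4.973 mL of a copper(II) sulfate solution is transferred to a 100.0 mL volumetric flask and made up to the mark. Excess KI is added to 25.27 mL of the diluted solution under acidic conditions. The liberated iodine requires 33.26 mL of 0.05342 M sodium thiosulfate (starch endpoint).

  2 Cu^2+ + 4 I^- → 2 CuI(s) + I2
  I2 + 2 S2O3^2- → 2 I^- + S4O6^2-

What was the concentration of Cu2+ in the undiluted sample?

n(S2O3^2-) = 0.03326 × 0.05342 = 1.777 × 10^-3 mol
n(I2) = n(S2O3^2-)/2 = 8.884 × 10^-4 mol
From the 2:1 ratio, n(Cu2+) in the aliquot = 2/1 × 8.884 × 10^-4 = 1.777 × 10^-3 mol
[Cu2+]_dilute = 1.777 × 10^-3 / 0.02527 = 0.07031 mol/L
[Cu2+]_original = 0.07031 × 100.0/4.973 = 1.414 mol/L

1.414 M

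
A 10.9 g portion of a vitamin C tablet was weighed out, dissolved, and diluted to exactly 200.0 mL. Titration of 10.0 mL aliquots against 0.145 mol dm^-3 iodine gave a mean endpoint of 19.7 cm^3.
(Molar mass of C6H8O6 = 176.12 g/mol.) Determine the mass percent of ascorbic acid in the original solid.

C6H8O6 + I2 → C6H6O6 + 2 HI
n(I2) per titration = 0.0197 × 0.145 = 2.86 × 10^-3 mol
n(C6H8O6) in each aliquot = 2.86 × 10^-3 mol (1:1 ratio)
n(C6H8O6) in the whole flask = 2.86 × 10^-3 × 200.0/10.0 = 0.0571 mol
mass of C6H8O6 = 0.0571 × 176.12 = 10.1 g
% C6H8O6 = 10.1 / 10.9 × 100 = 92.3 %

92.3 %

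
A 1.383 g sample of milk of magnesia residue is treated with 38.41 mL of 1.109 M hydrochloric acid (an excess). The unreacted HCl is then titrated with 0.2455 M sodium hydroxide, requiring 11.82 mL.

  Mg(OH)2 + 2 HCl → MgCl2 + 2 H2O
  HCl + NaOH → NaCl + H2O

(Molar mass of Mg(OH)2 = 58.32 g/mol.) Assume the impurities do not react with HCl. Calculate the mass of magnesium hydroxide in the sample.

n(HCl) added = 0.03841 × 1.109 = 0.04260 mol
n(NaOH) used in back-titration = 0.01182 × 0.2455 = 2.902 × 10^-3 mol
n(HCl) left over = 2.902 × 10^-3 mol (1:1 ratio)
n(HCl) consumed by analyte = 0.04260 − 2.902 × 10^-3 = 0.03969 mol
From the 1:2 ratio, n(Mg(OH)2) = 1/2 × 0.03969 = 0.01985 mol
mass of Mg(OH)2 = 0.01985 × 58.32 = 1.158 g

1.158 g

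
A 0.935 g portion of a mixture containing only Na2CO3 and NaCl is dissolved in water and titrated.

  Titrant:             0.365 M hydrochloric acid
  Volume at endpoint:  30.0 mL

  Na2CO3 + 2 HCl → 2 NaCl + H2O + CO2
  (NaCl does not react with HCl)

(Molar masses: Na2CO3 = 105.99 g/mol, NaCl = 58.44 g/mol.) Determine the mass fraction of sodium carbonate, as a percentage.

62.1 %

n(HCl) = 0.0300 × 0.365 = 0.0109 mol
Let x = n(Na2CO3), y = n(NaCl).
Titrant: 2x = 0.0109;  mass: 105.99x + 58.44y = 0.935
Solving, x = 5.47 × 10^-3 mol, y = 6.07 × 10^-3 mol
mass of Na2CO3 = 5.47 × 10^-3 × 105.99 = 0.580 g
% Na2CO3 = 0.580 / 0.935 × 100 = 62.1 %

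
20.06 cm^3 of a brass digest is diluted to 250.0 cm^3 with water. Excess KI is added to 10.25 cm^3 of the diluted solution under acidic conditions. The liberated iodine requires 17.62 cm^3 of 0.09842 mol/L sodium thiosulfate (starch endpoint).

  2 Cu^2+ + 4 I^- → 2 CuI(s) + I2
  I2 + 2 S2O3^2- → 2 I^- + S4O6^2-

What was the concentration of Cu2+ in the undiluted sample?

2.109 mol/L

n(S2O3^2-) = 0.01762 × 0.09842 = 1.734 × 10^-3 mol
n(I2) = n(S2O3^2-)/2 = 8.671 × 10^-4 mol
From the 2:1 ratio, n(Cu2+) in the aliquot = 2/1 × 8.671 × 10^-4 = 1.734 × 10^-3 mol
[Cu2+]_dilute = 1.734 × 10^-3 / 0.01025 = 0.1692 mol/L
[Cu2+]_original = 0.1692 × 250.0/20.06 = 2.109 mol/L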